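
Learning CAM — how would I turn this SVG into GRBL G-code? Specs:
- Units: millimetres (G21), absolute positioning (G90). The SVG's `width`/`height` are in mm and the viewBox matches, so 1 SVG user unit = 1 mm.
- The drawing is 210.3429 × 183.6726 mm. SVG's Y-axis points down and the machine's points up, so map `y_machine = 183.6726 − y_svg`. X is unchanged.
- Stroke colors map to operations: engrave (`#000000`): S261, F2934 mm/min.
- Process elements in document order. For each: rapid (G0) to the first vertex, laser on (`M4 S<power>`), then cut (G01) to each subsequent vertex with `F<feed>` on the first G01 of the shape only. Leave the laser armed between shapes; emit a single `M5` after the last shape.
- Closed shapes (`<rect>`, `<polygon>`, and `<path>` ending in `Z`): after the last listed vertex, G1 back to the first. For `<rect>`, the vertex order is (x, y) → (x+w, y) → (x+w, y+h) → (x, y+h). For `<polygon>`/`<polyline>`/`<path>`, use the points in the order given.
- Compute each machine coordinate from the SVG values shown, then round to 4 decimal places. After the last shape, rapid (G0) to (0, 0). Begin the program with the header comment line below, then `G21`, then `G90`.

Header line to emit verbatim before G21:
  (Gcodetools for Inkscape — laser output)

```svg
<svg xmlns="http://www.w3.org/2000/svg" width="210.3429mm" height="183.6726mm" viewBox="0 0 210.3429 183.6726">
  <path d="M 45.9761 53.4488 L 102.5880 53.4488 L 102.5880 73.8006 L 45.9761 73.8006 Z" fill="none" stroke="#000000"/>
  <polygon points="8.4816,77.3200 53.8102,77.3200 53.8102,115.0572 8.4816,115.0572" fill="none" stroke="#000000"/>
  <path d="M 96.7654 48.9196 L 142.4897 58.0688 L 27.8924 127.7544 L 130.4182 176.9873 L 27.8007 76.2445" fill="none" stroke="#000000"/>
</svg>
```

1 u = 1 mm; y_m = 183.6726 − y.

[1] `<path>` rectangle, #000000→engrave S261 F2934: (45.9761,130.2238) → (102.5880,130.2238) → (102.5880,109.8720) → (45.9761,109.8720) → (45.9761,130.2238) (closed)

[2] `<polygon>` rectangle, #000000→engrave S261 F2934: (8.4816,106.3526) → (53.8102,106.3526) → (53.8102,68.6154) → (8.4816,68.6154) → (8.4816,106.3526) (closed)

[3] `<path>` open polyline, #000000→engrave S261 F2934: (96.7654,134.7530) → (142.4897,125.6038) → (27.8924,55.9182) → (130.4182,6.6853) → (27.8007,107.4281)

(Gcodetools for Inkscape — laser output)
G21
G90
G0 X45.9761 Y130.2238
M4 S261
G01 X102.5880 Y130.2238 F2934
G01 X102.5880 Y109.8720
G01 X45.9761 Y109.8720
G01 X45.9761 Y130.2238
G0 X8.4816 Y106.3526
M4 S261
G01 X53.8102 Y106.3526 F2934
G01 X53.8102 Y68.6154
G01 X8.4816 Y68.6154
G01 X8.4816 Y106.3526
G0 X96.7654 Y134.7530
M4 S261
G01 X142.4897 Y125.6038 F2934
G01 X27.8924 Y55.9182
G01 X130.4182 Y6.6853
G01 X27.8007 Y107.4281
M5
G0 X0.0000 Y0.0000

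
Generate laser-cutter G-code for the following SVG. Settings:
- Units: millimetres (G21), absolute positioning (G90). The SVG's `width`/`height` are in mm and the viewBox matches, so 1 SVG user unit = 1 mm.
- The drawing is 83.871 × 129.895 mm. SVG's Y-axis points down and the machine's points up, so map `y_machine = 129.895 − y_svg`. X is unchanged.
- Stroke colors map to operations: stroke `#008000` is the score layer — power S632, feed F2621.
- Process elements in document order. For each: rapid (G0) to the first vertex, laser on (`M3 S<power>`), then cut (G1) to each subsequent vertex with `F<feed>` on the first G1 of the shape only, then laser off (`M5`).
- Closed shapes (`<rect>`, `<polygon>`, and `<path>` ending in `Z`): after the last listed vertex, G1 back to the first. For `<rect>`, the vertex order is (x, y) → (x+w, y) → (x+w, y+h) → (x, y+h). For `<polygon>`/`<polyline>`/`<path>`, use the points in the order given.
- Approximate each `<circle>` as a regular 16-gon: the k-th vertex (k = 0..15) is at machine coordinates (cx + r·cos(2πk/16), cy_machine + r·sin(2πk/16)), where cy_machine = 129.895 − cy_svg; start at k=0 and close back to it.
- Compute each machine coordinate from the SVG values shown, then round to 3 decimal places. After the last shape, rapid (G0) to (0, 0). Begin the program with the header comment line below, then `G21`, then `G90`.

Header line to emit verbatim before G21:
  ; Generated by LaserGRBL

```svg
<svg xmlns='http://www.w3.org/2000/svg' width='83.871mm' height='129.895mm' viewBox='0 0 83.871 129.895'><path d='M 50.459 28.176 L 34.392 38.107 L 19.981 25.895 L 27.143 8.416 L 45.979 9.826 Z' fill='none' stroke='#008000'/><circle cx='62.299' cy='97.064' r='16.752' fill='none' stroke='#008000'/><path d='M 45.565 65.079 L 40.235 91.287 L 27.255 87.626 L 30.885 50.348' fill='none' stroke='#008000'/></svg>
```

Since the viewBox matches the mm dimensions, user units are millimetres directly. The only transform is the Y-flip y_m = 129.895 − y_svg.

Shape 1 is a regular polygon drawn with `<path>`. Its stroke #008000 means score at S632, F2621. After flipping Y the toolpath is (50.459,101.719) → (34.392,91.788) → (19.981,104.000) → (27.143,121.479) → (45.979,120.069) → (50.459,101.719), returning to the start.

Shape 2 is a circle drawn with `<circle>`. Its stroke #008000 means score at S632, F2621. After flipping Y the toolpath is (79.051,32.831) → (77.776,39.242) → (74.144,44.676) → (68.710,48.308) → (62.299,49.583) → (55.888,48.308) → (50.454,44.676) → (46.822,39.242) → (45.547,32.831) → (46.822,26.420) → (50.454,20.986) → (55.888,17.354) → (62.299,16.079) → (68.710,17.354) → (74.144,20.986) → (77.776,26.420) → (79.051,32.831), returning to the start.

Shape 3 is a open polyline drawn with `<path>`. Its stroke #008000 means score at S632, F2621. After flipping Y the toolpath is (45.565,64.816) → (40.235,38.608) → (27.255,42.269) → (30.885,79.547).

; Generated by LaserGRBL
G21
G90
G0 X50.459 Y101.719
M3 S632
G1 X34.392 Y91.788 F2621
G1 X19.981 Y104.000
G1 X27.143 Y121.479
G1 X45.979 Y120.069
G1 X50.459 Y101.719
M5
G0 X79.051 Y32.831
M3 S632
G1 X77.776 Y39.242 F2621
G1 X74.144 Y44.676
G1 X68.710 Y48.308
G1 X62.299 Y49.583
G1 X55.888 Y48.308
G1 X50.454 Y44.676
G1 X46.822 Y39.242
G1 X45.547 Y32.831
G1 X46.822 Y26.420
G1 X50.454 Y20.986
G1 X55.888 Y17.354
G1 X62.299 Y16.079
G1 X68.710 Y17.354
G1 X74.144 Y20.986
G1 X77.776 Y26.420
G1 X79.051 Y32.831
M5
G0 X45.565 Y64.816
M3 S632
G1 X40.235 Y38.608 F2621
G1 X27.255 Y42.269
G1 X30.885 Y79.547
M5
G0 X0.000 Y0.000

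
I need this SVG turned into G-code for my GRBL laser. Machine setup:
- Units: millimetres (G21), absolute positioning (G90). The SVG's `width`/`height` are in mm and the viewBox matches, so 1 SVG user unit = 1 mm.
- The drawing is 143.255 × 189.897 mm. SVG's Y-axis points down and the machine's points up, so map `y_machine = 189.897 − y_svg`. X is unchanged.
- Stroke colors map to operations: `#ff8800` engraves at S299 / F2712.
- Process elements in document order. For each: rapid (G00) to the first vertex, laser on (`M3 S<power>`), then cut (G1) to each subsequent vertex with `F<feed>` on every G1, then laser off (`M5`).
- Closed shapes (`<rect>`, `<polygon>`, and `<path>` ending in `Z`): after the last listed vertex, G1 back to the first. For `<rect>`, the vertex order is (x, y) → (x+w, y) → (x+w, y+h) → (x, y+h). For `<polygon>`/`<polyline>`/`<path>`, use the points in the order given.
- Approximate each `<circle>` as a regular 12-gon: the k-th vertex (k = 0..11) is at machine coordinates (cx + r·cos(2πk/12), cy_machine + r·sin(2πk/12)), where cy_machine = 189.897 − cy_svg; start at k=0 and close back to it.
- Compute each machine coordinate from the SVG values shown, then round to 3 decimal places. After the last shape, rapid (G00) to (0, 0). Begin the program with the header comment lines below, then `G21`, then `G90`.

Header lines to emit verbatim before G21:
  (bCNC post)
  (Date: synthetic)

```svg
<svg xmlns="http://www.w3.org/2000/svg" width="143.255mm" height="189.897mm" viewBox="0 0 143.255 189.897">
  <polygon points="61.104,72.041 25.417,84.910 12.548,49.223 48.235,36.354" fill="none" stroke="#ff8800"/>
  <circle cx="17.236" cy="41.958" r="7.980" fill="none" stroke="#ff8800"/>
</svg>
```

1 u = 1 mm; y_m = 189.897 − y.

[1] `<polygon>` regular polygon, #ff8800→engrave S299 F2712: (61.104,117.856) → (25.417,104.987) → (12.548,140.674) → (48.235,153.543) → (61.104,117.856) (closed)

[2] `<circle>` circle, #ff8800→engrave S299 F2712: (25.216,147.939) → (24.147,151.929) → (21.226,154.850) → (17.236,155.919) → (13.246,154.850) → (10.325,151.929) → (9.256,147.939) → (10.325,143.949) → (13.246,141.028) → (17.236,139.959) → (21.226,141.028) → (24.147,143.949) → (25.216,147.939) (closed)

(bCNC post)
(Date: synthetic)
G21
G90
G00 X61.104 Y117.856
M3 S299
G1 X25.417 Y104.987 F2712
G1 X12.548 Y140.674 F2712
G1 X48.235 Y153.543 F2712
G1 X61.104 Y117.856 F2712
M5
G00 X25.216 Y147.939
M3 S299
G1 X24.147 Y151.929 F2712
G1 X21.226 Y154.850 F2712
G1 X17.236 Y155.919 F2712
G1 X13.246 Y154.850 F2712
G1 X10.325 Y151.929 F2712
G1 X9.256 Y147.939 F2712
G1 X10.325 Y143.949 F2712
G1 X13.246 Y141.028 F2712
G1 X17.236 Y139.959 F2712
G1 X21.226 Y141.028 F2712
G1 X24.147 Y143.949 F2712
G1 X25.216 Y147.939 F2712
M5
G00 X0.000 Y0.000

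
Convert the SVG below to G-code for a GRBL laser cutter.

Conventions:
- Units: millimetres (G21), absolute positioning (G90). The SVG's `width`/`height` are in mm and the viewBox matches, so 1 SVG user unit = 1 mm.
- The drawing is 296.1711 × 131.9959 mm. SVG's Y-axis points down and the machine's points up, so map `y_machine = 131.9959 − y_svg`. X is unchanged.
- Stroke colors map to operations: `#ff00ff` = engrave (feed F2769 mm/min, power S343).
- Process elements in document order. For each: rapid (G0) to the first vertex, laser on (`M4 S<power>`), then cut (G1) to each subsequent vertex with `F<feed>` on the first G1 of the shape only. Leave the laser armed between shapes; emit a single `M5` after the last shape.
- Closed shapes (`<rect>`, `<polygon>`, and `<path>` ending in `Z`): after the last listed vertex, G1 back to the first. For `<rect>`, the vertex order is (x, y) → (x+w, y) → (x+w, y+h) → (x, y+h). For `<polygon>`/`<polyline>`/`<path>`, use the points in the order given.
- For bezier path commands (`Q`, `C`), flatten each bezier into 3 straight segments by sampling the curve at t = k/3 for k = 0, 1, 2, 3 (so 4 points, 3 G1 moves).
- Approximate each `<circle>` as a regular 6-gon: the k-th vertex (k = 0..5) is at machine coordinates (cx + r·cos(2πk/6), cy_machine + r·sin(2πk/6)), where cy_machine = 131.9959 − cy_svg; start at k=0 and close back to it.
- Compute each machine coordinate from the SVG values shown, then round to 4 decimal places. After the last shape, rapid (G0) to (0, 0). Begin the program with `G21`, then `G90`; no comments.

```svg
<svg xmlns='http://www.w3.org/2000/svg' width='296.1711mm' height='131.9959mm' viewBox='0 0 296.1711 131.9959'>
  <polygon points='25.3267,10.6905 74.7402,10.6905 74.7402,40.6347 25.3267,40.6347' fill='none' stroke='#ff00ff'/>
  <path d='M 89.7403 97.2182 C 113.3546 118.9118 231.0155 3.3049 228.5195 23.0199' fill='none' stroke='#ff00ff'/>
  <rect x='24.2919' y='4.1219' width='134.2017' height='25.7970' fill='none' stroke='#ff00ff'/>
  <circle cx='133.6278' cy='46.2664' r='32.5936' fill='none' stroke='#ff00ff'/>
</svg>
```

1 u = 1 mm; y_m = 131.9959 − y.

[1] `<polygon>` rectangle, #ff00ff→engrave S343 F2769: (25.3267,121.3054) → (74.7402,121.3054) → (74.7402,91.3612) → (25.3267,91.3612) → (25.3267,121.3054) (closed)

[2] `<path>` cubic bezier, #ff00ff→engrave S343 F2769: (89.7403,34.7777) → (136.7700,48.7538) → (198.8967,93.6808) → (228.5195,108.9760)

[3] `<rect>` rectangle, #ff00ff→engrave S343 F2769: (24.2919,127.8740) → (158.4936,127.8740) → (158.4936,102.0770) → (24.2919,102.0770) → (24.2919,127.8740) (closed)

[4] `<circle>` circle, #ff00ff→engrave S343 F2769: (166.2214,85.7295) → (149.9246,113.9564) → (117.3310,113.9564) → (101.0342,85.7295) → (117.3310,57.5026) → (149.9246,57.5026) → (166.2214,85.7295) (closed)

G21
G90
G0 X25.3267 Y121.3054
M4 S343
G1 X74.7402 Y121.3054 F2769
G1 X74.7402 Y91.3612
G1 X25.3267 Y91.3612
G1 X25.3267 Y121.3054
G0 X89.7403 Y34.7777
M4 S343
G1 X136.7700 Y48.7538 F2769
G1 X198.8967 Y93.6808
G1 X228.5195 Y108.9760
G0 X24.2919 Y127.8740
M4 S343
G1 X158.4936 Y127.8740 F2769
G1 X158.4936 Y102.0770
G1 X24.2919 Y102.0770
G1 X24.2919 Y127.8740
G0 X166.2214 Y85.7295
M4 S343
G1 X149.9246 Y113.9564 F2769
G1 X117.3310 Y113.9564
G1 X101.0342 Y85.7295
G1 X117.3310 Y57.5026
G1 X149.9246 Y57.5026
G1 X166.2214 Y85.7295
M5
G0 X0.0000 Y0.0000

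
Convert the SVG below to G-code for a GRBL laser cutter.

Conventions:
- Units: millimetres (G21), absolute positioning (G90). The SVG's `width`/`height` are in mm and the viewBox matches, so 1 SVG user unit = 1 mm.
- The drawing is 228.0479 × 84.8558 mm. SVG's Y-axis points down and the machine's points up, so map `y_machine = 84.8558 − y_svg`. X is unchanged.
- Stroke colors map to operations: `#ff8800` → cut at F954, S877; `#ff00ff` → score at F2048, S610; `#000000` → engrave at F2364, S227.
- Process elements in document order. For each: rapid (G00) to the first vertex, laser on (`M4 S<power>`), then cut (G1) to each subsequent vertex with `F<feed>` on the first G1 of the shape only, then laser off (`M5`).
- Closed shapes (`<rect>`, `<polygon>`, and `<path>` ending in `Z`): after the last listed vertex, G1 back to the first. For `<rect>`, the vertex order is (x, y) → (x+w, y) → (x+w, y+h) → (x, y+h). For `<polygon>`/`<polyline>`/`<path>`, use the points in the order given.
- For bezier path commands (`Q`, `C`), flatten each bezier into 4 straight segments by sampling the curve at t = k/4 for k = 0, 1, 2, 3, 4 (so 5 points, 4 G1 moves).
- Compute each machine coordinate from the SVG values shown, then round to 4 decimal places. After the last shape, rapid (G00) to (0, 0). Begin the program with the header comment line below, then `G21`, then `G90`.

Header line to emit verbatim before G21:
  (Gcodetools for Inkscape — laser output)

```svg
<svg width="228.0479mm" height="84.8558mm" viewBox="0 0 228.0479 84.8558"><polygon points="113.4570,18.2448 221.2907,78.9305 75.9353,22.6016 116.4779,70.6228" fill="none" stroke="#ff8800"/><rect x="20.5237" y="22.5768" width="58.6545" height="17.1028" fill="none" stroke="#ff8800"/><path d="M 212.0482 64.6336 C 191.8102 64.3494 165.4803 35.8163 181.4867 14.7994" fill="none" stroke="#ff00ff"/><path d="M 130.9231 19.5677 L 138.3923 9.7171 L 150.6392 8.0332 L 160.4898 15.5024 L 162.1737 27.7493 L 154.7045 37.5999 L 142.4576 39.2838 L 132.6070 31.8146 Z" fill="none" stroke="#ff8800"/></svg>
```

(Gcodetools for Inkscape — laser output)
G21
G90
G00 X113.4570 Y66.6110
M4 S877
G1 X221.2907 Y5.9253 F954
G1 X75.9353 Y62.2542
G1 X116.4779 Y14.2330
G1 X113.4570 Y66.6110
M5
G00 X20.5237 Y62.2790
M4 S877
G1 X79.1782 Y62.2790 F954
G1 X79.1782 Y45.1762
G1 X20.5237 Y45.1762
G1 X20.5237 Y62.2790
M5
G00 X212.0482 Y20.2222
M4 S610
G1 X196.4842 Y25.1732 F2048
G1 X183.1758 Y37.3645
G1 X176.6633 Y53.4433
G1 X181.4867 Y70.0564
M5
G00 X130.9231 Y65.2881
M4 S877
G1 X138.3923 Y75.1387 F954
G1 X150.6392 Y76.8226
G1 X160.4898 Y69.3534
G1 X162.1737 Y57.1065
G1 X154.7045 Y47.2559
G1 X142.4576 Y45.5720
G1 X132.6070 Y53.0412
G1 X130.9231 Y65.2881
M5
G00 X0.0000 Y0.0000

viewBox `0 0 228.0479 84.8558` with mm width/height → 1 unit = 1 mm. Flip: y_m = 84.8558 − y_svg.

**Shape 1** — `<polygon>` closed polygon, stroke `#ff8800` → cut (S877, F954). Machine vertices: (113.4570,66.6110) → (221.2907,5.9253) → (75.9353,62.2542) → (116.4779,14.2330) → (113.4570,66.6110). Closed: final G1 returns to the first vertex.

**Shape 2** — `<rect>` rectangle, stroke `#ff8800` → cut (S877, F954). Machine vertices: (20.5237,62.2790) → (79.1782,62.2790) → (79.1782,45.1762) → (20.5237,45.1762) → (20.5237,62.2790). Closed: final G1 returns to the first vertex.

**Shape 3** — `<path>` cubic bezier, stroke `#ff00ff` → score (S610, F2048). Control points (SVG): P0=(212.0482,64.6336), P1=(191.8102,64.3494), P2=(165.4803,35.8163), P3=(181.4867,14.7994); sampled at t=k/4. Machine vertices: (212.0482,20.2222) → (196.4842,25.1732) → (183.1758,37.3645) → (176.6633,53.4433) → (181.4867,70.0564). Open path.

**Shape 4** — `<path>` regular polygon, stroke `#ff8800` → cut (S877, F954). Machine vertices: (130.9231,65.2881) → (138.3923,75.1387) → (150.6392,76.8226) → (160.4898,69.3534) → (162.1737,57.1065) → (154.7045,47.2559) → (142.4576,45.5720) → (132.6070,53.0412) → (130.9231,65.2881). Closed: final G1 returns to the first vertex.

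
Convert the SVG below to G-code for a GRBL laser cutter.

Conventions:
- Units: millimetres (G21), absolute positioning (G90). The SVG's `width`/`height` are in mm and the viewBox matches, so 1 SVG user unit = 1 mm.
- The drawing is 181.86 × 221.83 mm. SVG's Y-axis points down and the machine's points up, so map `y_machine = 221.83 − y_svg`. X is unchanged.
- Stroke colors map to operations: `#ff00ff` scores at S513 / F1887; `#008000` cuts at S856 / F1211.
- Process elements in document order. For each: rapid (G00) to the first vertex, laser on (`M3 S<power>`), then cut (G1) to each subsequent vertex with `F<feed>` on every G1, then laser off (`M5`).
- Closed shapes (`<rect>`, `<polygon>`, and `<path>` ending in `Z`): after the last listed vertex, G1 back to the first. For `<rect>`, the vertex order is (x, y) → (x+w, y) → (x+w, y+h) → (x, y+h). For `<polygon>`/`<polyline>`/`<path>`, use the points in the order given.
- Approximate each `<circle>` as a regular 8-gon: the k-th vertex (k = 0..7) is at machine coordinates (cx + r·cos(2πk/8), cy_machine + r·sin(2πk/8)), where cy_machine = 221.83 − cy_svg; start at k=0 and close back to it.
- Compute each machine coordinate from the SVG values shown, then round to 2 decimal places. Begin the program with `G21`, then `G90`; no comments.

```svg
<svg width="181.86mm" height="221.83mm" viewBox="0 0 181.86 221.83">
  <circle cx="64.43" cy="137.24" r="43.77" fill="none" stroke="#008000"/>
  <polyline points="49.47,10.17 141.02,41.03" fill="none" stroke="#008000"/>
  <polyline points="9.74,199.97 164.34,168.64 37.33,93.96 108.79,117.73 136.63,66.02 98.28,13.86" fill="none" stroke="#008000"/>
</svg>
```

viewBox `0 0 181.86 221.83` with mm width/height → 1 unit = 1 mm. Flip: y_m = 221.83 − y_svg.

**Shape 1** — `<circle>` circle, stroke `#008000` → cut (S856, F1211). Machine vertices: (108.20,84.59) → (95.38,115.54) → (64.43,128.36) → (33.48,115.54) → (20.66,84.59) → (33.48,53.64) → (64.43,40.82) → (95.38,53.64) → (108.20,84.59). Closed: final G1 returns to the first vertex.

**Shape 2** — `<polyline>` line segment, stroke `#008000` → cut (S856, F1211). Machine vertices: (49.47,211.66) → (141.02,180.80). Open path.

**Shape 3** — `<polyline>` open polyline, stroke `#008000` → cut (S856, F1211). Machine vertices: (9.74,21.86) → (164.34,53.19) → (37.33,127.87) → (108.79,104.10) → (136.63,155.81) → (98.28,207.97). Open path.

G21
G90
G00 X108.20 Y84.59
M3 S856
G1 X95.38 Y115.54 F1211
G1 X64.43 Y128.36 F1211
G1 X33.48 Y115.54 F1211
G1 X20.66 Y84.59 F1211
G1 X33.48 Y53.64 F1211
G1 X64.43 Y40.82 F1211
G1 X95.38 Y53.64 F1211
G1 X108.20 Y84.59 F1211
M5
G00 X49.47 Y211.66
M3 S856
G1 X141.02 Y180.80 F1211
M5
G00 X9.74 Y21.86
M3 S856
G1 X164.34 Y53.19 F1211
G1 X37.33 Y127.87 F1211
G1 X108.79 Y104.10 F1211
G1 X136.63 Y155.81 F1211
G1 X98.28 Y207.97 F1211
M5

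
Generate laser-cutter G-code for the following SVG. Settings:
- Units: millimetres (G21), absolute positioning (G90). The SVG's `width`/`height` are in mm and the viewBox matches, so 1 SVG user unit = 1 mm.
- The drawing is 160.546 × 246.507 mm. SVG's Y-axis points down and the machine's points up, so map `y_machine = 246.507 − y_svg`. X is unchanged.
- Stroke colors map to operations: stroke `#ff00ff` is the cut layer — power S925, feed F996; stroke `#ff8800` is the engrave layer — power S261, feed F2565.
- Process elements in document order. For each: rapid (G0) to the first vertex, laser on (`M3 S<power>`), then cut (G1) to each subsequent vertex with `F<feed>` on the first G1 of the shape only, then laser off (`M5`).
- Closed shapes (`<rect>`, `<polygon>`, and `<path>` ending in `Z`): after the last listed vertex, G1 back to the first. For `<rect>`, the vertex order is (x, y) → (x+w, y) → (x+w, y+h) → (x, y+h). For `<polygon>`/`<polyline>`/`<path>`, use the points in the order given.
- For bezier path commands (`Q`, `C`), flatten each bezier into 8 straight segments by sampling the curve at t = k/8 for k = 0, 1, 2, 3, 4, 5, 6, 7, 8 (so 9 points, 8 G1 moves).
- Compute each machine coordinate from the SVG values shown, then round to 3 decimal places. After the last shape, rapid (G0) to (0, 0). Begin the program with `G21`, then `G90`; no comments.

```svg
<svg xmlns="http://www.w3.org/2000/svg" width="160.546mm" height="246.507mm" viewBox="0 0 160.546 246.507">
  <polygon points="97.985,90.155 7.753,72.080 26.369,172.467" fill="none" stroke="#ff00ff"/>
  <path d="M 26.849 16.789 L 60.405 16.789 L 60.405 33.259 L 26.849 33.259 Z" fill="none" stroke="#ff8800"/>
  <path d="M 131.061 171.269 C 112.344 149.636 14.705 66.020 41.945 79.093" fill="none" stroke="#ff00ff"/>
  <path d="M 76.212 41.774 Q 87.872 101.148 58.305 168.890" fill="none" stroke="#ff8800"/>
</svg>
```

viewBox `0 0 160.546 246.507` with mm width/height → 1 unit = 1 mm. Flip: y_m = 246.507 − y_svg.

**Shape 1** — `<polygon>` closed polygon, stroke `#ff00ff` → cut (S925, F996). Machine vertices: (97.985,156.352) → (7.753,174.427) → (26.369,74.040) → (97.985,156.352). Closed: final G1 returns to the first vertex.

**Shape 2** — `<path>` rectangle, stroke `#ff8800` → engrave (S261, F2565). Machine vertices: (26.849,229.718) → (60.405,229.718) → (60.405,213.248) → (26.849,213.248) → (26.849,229.718). Closed: final G1 returns to the first vertex.

**Shape 3** — `<path>` cubic bezier, stroke `#ff00ff` → cut (S925, F996). Control points (SVG): P0=(131.061,171.269), P1=(112.344,149.636), P2=(14.705,66.020), P3=(41.945,79.093); sampled at t=k/8. Machine vertices: (131.061,75.238) → (120.741,85.946) → (105.410,100.605) → (87.456,117.357) → (69.269,134.341) → (53.236,149.698) → (41.745,161.569) → (37.186,168.094) → (41.945,167.414). Open path.

**Shape 4** — `<path>` quadratic bezier, stroke `#ff8800` → engrave (S261, F2565). Control points (SVG): P0=(76.212,41.774), P1=(87.872,101.148), P2=(58.305,168.890); sampled at t=k/8. Machine vertices: (76.212,204.733) → (78.483,189.759) → (79.465,174.523) → (79.159,159.026) → (77.565,143.267) → (74.683,127.247) → (70.512,110.965) → (65.053,94.422) → (58.305,77.617). Open path.

G21
G90
G0 X97.985 Y156.352
M3 S925
G1 X7.753 Y174.427 F996
G1 X26.369 Y74.040
G1 X97.985 Y156.352
M5
G0 X26.849 Y229.718
M3 S261
G1 X60.405 Y229.718 F2565
G1 X60.405 Y213.248
G1 X26.849 Y213.248
G1 X26.849 Y229.718
M5
G0 X131.061 Y75.238
M3 S925
G1 X120.741 Y85.946 F996
G1 X105.410 Y100.605
G1 X87.456 Y117.357
G1 X69.269 Y134.341
G1 X53.236 Y149.698
G1 X41.745 Y161.569
G1 X37.186 Y168.094
G1 X41.945 Y167.414
M5
G0 X76.212 Y204.733
M3 S261
G1 X78.483 Y189.759 F2565
G1 X79.465 Y174.523
G1 X79.159 Y159.026
G1 X77.565 Y143.267
G1 X74.683 Y127.247
G1 X70.512 Y110.965
G1 X65.053 Y94.422
G1 X58.305 Y77.617
M5
G0 X0.000 Y0.000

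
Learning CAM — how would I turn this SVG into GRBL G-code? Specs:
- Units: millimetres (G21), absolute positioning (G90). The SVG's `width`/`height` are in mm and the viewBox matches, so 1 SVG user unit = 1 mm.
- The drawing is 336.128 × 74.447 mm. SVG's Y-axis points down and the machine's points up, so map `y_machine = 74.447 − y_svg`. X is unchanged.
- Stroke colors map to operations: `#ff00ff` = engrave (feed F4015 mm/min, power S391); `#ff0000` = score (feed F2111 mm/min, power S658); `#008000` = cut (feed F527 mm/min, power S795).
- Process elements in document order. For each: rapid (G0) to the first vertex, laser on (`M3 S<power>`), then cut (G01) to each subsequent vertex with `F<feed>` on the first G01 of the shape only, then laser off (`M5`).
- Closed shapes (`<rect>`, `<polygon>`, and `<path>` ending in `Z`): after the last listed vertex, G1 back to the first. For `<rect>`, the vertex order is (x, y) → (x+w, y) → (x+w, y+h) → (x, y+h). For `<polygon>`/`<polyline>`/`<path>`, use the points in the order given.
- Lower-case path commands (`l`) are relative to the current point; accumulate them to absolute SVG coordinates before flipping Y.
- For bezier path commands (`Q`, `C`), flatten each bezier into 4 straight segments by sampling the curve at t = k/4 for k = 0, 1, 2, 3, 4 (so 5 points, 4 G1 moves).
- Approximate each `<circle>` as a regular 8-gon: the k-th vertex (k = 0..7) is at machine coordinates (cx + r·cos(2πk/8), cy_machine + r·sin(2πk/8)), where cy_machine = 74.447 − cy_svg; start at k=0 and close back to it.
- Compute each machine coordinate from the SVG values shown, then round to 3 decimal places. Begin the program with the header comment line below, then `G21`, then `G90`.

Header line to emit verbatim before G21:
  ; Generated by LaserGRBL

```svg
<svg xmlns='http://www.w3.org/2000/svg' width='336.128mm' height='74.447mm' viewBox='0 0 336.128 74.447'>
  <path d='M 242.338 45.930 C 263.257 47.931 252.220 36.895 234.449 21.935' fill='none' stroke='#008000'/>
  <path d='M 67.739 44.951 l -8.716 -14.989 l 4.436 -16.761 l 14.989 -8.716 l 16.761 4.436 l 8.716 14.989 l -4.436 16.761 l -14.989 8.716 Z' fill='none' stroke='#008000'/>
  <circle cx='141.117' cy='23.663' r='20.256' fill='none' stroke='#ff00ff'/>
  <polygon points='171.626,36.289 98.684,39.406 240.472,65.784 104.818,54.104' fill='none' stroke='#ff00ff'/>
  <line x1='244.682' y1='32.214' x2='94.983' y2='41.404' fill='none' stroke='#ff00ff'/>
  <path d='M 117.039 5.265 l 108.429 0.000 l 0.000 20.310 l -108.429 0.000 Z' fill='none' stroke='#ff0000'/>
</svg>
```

1 u = 1 mm; y_m = 74.447 − y.

[1] `<path>` cubic bezier, #008000→cut S795 F527: (242.338,28.517) → (252.430,29.318) → (252.902,34.154) → (246.121,42.170) → (234.449,52.512)

[2] `<path>` regular polygon, #008000→cut S795 F527: (67.739,29.496) → (59.023,44.485) → (63.459,61.246) → (78.448,69.962) → (95.209,65.526) → (103.925,50.537) → (99.489,33.776) → (84.500,25.060) → (67.739,29.496) (closed)

[3] `<circle>` circle, #ff00ff→engrave S391 F4015: (161.373,50.784) → (155.440,65.107) → (141.117,71.040) → (126.794,65.107) → (120.861,50.784) → (126.794,36.461) → (141.117,30.528) → (155.440,36.461) → (161.373,50.784) (closed)

[4] `<polygon>` closed polygon, #ff00ff→engrave S391 F4015: (171.626,38.158) → (98.684,35.041) → (240.472,8.663) → (104.818,20.343) → (171.626,38.158) (closed)

[5] `<line>` line segment, #ff00ff→engrave S391 F4015: (244.682,42.233) → (94.983,33.043)

[6] `<path>` rectangle, #ff0000→score S658 F2111: (117.039,69.182) → (225.468,69.182) → (225.468,48.872) → (117.039,48.872) → (117.039,69.182) (closed)

; Generated by LaserGRBL
G21
G90
G0 X242.338 Y28.517
M3 S795
G01 X252.430 Y29.318 F527
G01 X252.902 Y34.154
G01 X246.121 Y42.170
G01 X234.449 Y52.512
M5
G0 X67.739 Y29.496
M3 S795
G01 X59.023 Y44.485 F527
G01 X63.459 Y61.246
G01 X78.448 Y69.962
G01 X95.209 Y65.526
G01 X103.925 Y50.537
G01 X99.489 Y33.776
G01 X84.500 Y25.060
G01 X67.739 Y29.496
M5
G0 X161.373 Y50.784
M3 S391
G01 X155.440 Y65.107 F4015
G01 X141.117 Y71.040
G01 X126.794 Y65.107
G01 X120.861 Y50.784
G01 X126.794 Y36.461
G01 X141.117 Y30.528
G01 X155.440 Y36.461
G01 X161.373 Y50.784
M5
G0 X171.626 Y38.158
M3 S391
G01 X98.684 Y35.041 F4015
G01 X240.472 Y8.663
G01 X104.818 Y20.343
G01 X171.626 Y38.158
M5
G0 X244.682 Y42.233
M3 S391
G01 X94.983 Y33.043 F4015
M5
G0 X117.039 Y69.182
M3 S658
G01 X225.468 Y69.182 F2111
G01 X225.468 Y48.872
G01 X117.039 Y48.872
G01 X117.039 Y69.182
M5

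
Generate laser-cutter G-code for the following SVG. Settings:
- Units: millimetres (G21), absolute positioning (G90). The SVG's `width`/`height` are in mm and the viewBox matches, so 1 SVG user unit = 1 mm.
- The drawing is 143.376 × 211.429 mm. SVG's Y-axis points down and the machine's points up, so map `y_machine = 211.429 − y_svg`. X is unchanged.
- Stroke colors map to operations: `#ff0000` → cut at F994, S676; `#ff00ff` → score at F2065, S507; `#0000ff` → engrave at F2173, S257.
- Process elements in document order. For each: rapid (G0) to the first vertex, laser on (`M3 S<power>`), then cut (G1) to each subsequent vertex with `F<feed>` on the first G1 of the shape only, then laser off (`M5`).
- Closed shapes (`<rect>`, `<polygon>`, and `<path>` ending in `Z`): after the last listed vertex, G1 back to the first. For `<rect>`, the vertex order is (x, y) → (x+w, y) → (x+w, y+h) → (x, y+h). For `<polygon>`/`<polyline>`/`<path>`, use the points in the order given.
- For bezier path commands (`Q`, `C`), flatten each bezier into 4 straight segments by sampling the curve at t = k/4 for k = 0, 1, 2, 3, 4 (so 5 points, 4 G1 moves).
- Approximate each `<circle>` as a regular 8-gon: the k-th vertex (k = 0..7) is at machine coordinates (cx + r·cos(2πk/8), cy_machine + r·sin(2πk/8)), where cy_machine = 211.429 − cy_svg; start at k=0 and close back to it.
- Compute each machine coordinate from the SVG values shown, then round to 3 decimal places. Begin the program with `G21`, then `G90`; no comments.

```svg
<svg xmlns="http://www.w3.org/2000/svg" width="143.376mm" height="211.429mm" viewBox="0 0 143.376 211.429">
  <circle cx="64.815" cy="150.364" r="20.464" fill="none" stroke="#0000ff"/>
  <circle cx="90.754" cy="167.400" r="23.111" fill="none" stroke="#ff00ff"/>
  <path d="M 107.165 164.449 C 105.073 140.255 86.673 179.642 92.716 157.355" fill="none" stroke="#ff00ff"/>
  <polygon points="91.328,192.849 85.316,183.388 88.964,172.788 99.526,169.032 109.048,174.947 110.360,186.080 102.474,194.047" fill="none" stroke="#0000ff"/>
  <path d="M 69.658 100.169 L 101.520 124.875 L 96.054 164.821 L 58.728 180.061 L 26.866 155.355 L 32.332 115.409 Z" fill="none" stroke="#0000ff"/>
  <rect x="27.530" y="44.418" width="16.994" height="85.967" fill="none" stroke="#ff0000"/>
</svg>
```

viewBox `0 0 143.376 211.429` with mm width/height → 1 unit = 1 mm. Flip: y_m = 211.429 − y_svg.

**Shape 1** — `<circle>` circle, stroke `#0000ff` → engrave (S257, F2173). Machine vertices: (85.279,61.065) → (79.285,75.535) → (64.815,81.529) → (50.345,75.535) → (44.351,61.065) → (50.345,46.595) → (64.815,40.601) → (79.285,46.595) → (85.279,61.065). Closed: final G1 returns to the first vertex.

**Shape 2** — `<circle>` circle, stroke `#ff00ff` → score (S507, F2065). Machine vertices: (113.865,44.029) → (107.096,60.371) → (90.754,67.140) → (74.412,60.371) → (67.643,44.029) → (74.412,27.687) → (90.754,20.918) → (107.096,27.687) → (113.865,44.029). Closed: final G1 returns to the first vertex.

**Shape 3** — `<path>` cubic bezier, stroke `#ff00ff` → score (S507, F2065). Control points (SVG): P0=(107.165,164.449), P1=(105.073,140.255), P2=(86.673,179.642), P3=(92.716,157.355); sampled at t=k/4. Machine vertices: (107.165,46.980) → (103.175,55.161) → (96.890,51.242) → (92.130,46.966) → (92.716,54.074). Open path.

**Shape 4** — `<polygon>` regular polygon, stroke `#0000ff` → engrave (S257, F2173). Machine vertices: (91.328,18.580) → (85.316,28.041) → (88.964,38.641) → (99.526,42.397) → (109.048,36.482) → (110.360,25.349) → (102.474,17.382) → (91.328,18.580). Closed: final G1 returns to the first vertex.

**Shape 5** — `<path>` regular polygon, stroke `#0000ff` → engrave (S257, F2173). Machine vertices: (69.658,111.260) → (101.520,86.554) → (96.054,46.608) → (58.728,31.368) → (26.866,56.074) → (32.332,96.020) → (69.658,111.260). Closed: final G1 returns to the first vertex.

**Shape 6** — `<rect>` rectangle, stroke `#ff0000` → cut (S676, F994). Machine vertices: (27.530,167.011) → (44.524,167.011) → (44.524,81.044) → (27.530,81.044) → (27.530,167.011). Closed: final G1 returns to the first vertex.

G21
G90
G0 X85.279 Y61.065
M3 S257
G1 X79.285 Y75.535 F2173
G1 X64.815 Y81.529
G1 X50.345 Y75.535
G1 X44.351 Y61.065
G1 X50.345 Y46.595
G1 X64.815 Y40.601
G1 X79.285 Y46.595
G1 X85.279 Y61.065
M5
G0 X113.865 Y44.029
M3 S507
G1 X107.096 Y60.371 F2065
G1 X90.754 Y67.140
G1 X74.412 Y60.371
G1 X67.643 Y44.029
G1 X74.412 Y27.687
G1 X90.754 Y20.918
G1 X107.096 Y27.687
G1 X113.865 Y44.029
M5
G0 X107.165 Y46.980
M3 S507
G1 X103.175 Y55.161 F2065
G1 X96.890 Y51.242
G1 X92.130 Y46.966
G1 X92.716 Y54.074
M5
G0 X91.328 Y18.580
M3 S257
G1 X85.316 Y28.041 F2173
G1 X88.964 Y38.641
G1 X99.526 Y42.397
G1 X109.048 Y36.482
G1 X110.360 Y25.349
G1 X102.474 Y17.382
G1 X91.328 Y18.580
M5
G0 X69.658 Y111.260
M3 S257
G1 X101.520 Y86.554 F2173
G1 X96.054 Y46.608
G1 X58.728 Y31.368
G1 X26.866 Y56.074
G1 X32.332 Y96.020
G1 X69.658 Y111.260
M5
G0 X27.530 Y167.011
M3 S676
G1 X44.524 Y167.011 F994
G1 X44.524 Y81.044
G1 X27.530 Y81.044
G1 X27.530 Y167.011
M5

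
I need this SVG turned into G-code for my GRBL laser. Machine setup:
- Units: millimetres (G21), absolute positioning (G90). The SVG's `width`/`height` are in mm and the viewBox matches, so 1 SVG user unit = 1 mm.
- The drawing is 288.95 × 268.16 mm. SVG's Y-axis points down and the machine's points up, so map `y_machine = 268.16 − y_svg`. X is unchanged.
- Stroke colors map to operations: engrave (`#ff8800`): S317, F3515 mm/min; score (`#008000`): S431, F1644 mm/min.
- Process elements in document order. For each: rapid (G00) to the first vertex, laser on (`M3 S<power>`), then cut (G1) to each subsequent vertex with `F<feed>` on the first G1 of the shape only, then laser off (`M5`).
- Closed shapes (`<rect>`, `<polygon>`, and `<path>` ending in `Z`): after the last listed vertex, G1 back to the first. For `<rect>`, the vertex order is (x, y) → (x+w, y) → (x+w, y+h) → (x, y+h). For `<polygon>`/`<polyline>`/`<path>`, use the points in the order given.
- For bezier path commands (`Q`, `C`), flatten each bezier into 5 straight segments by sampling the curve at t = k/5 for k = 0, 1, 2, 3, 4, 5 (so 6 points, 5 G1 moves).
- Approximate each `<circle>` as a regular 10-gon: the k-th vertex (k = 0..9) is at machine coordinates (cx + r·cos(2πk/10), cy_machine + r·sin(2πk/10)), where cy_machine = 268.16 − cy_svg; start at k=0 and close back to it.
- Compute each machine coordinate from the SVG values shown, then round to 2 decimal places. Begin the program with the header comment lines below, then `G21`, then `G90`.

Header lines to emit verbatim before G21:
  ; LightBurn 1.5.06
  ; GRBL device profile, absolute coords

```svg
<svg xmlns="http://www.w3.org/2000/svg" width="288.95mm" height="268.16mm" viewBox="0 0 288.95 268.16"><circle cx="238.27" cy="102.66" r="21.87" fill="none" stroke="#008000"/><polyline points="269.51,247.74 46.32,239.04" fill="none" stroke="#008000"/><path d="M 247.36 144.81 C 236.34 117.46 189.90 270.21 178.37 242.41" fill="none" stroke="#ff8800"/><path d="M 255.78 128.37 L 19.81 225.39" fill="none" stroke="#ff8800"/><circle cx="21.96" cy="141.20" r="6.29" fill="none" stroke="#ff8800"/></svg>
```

1 u = 1 mm; y_m = 268.16 − y.

[1] `<circle>` circle, #008000→score S431 F1644: (260.14,165.50) → (255.96,178.35) → (245.03,186.30) → (231.51,186.30) → (220.58,178.35) → (216.40,165.50) → (220.58,152.65) → (231.51,144.70) → (245.03,144.70) → (255.96,152.65) → (260.14,165.50) (closed)

[2] `<polyline>` line segment, #008000→score S431 F1644: (269.51,20.42) → (46.32,29.12)

[3] `<path>` cubic bezier, #ff8800→engrave S317 F3515: (247.36,123.35) → (237.06,121.03) → (221.64,92.80) → (204.46,55.97) → (188.91,27.85) → (178.37,25.75)

[4] `<path>` line segment, #ff8800→engrave S317 F3515: (255.78,139.79) → (19.81,42.77)

[5] `<circle>` circle, #ff8800→engrave S317 F3515: (28.25,126.96) → (27.05,130.66) → (23.90,132.94) → (20.02,132.94) → (16.87,130.66) → (15.67,126.96) → (16.87,123.26) → (20.02,120.98) → (23.90,120.98) → (27.05,123.26) → (28.25,126.96) (closed)

; LightBurn 1.5.06
; GRBL device profile, absolute coords
G21
G90
G00 X260.14 Y165.50
M3 S431
G1 X255.96 Y178.35 F1644
G1 X245.03 Y186.30
G1 X231.51 Y186.30
G1 X220.58 Y178.35
G1 X216.40 Y165.50
G1 X220.58 Y152.65
G1 X231.51 Y144.70
G1 X245.03 Y144.70
G1 X255.96 Y152.65
G1 X260.14 Y165.50
M5
G00 X269.51 Y20.42
M3 S431
G1 X46.32 Y29.12 F1644
M5
G00 X247.36 Y123.35
M3 S317
G1 X237.06 Y121.03 F3515
G1 X221.64 Y92.80
G1 X204.46 Y55.97
G1 X188.91 Y27.85
G1 X178.37 Y25.75
M5
G00 X255.78 Y139.79
M3 S317
G1 X19.81 Y42.77 F3515
M5
G00 X28.25 Y126.96
M3 S317
G1 X27.05 Y130.66 F3515
G1 X23.90 Y132.94
G1 X20.02 Y132.94
G1 X16.87 Y130.66
G1 X15.67 Y126.96
G1 X16.87 Y123.26
G1 X20.02 Y120.98
G1 X23.90 Y120.98
G1 X27.05 Y123.26
G1 X28.25 Y126.96
M5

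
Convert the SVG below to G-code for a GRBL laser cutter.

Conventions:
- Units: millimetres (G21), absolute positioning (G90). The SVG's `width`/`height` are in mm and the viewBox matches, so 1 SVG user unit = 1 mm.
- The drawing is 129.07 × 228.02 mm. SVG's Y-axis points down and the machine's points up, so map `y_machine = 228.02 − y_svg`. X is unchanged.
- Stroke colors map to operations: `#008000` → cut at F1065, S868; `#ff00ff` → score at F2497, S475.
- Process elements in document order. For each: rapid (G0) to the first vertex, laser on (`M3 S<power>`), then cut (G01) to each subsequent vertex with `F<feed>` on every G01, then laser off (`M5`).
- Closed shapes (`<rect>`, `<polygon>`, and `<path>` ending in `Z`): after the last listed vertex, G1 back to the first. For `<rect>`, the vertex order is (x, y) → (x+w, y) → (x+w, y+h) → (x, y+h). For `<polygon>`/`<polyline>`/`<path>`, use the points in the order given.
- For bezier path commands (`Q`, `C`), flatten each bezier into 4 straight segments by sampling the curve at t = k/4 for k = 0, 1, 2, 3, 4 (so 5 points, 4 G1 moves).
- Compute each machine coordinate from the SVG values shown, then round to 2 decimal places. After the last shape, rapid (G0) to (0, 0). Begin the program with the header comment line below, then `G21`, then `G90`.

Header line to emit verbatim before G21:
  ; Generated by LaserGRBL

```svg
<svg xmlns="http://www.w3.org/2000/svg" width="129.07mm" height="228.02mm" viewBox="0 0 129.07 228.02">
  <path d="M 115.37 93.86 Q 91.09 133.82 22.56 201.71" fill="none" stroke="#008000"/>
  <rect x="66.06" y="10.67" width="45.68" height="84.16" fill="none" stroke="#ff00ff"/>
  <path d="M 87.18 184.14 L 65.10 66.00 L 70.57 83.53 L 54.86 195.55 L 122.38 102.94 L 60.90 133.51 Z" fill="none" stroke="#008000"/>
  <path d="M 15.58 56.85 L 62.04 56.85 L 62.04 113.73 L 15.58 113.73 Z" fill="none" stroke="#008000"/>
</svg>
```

; Generated by LaserGRBL
G21
G90
G0 X115.37 Y134.16
M3 S868
G01 X100.46 Y112.43 F1065
G01 X80.03 Y87.22 F1065
G01 X54.06 Y58.51 F1065
G01 X22.56 Y26.31 F1065
M5
G0 X66.06 Y217.35
M3 S475
G01 X111.74 Y217.35 F2497
G01 X111.74 Y133.19 F2497
G01 X66.06 Y133.19 F2497
G01 X66.06 Y217.35 F2497
M5
G0 X87.18 Y43.88
M3 S868
G01 X65.10 Y162.02 F1065
G01 X70.57 Y144.49 F1065
G01 X54.86 Y32.47 F1065
G01 X122.38 Y125.08 F1065
G01 X60.90 Y94.51 F1065
G01 X87.18 Y43.88 F1065
M5
G0 X15.58 Y171.17
M3 S868
G01 X62.04 Y171.17 F1065
G01 X62.04 Y114.29 F1065
G01 X15.58 Y114.29 F1065
G01 X15.58 Y171.17 F1065
M5
G0 X0.00 Y0.00

Since the viewBox matches the mm dimensions, user units are millimetres directly. The only transform is the Y-flip y_m = 228.02 − y_svg.

Shape 1 is a quadratic bezier drawn with `<path>`. Its stroke #008000 means cut at S868, F1065. After flipping Y the toolpath is (115.37,134.16) → (100.46,112.43) → (80.03,87.22) → (54.06,58.51) → (22.56,26.31).

Shape 2 is a rectangle drawn with `<rect>`. Its stroke #ff00ff means score at S475, F2497. After flipping Y the toolpath is (66.06,217.35) → (111.74,217.35) → (111.74,133.19) → (66.06,133.19) → (66.06,217.35), returning to the start.

Shape 3 is a closed polygon drawn with `<path>`. Its stroke #008000 means cut at S868, F1065. After flipping Y the toolpath is (87.18,43.88) → (65.10,162.02) → (70.57,144.49) → (54.86,32.47) → (122.38,125.08) → (60.90,94.51) → (87.18,43.88), returning to the start.

Shape 4 is a rectangle drawn with `<path>`. Its stroke #008000 means cut at S868, F1065. After flipping Y the toolpath is (15.58,171.17) → (62.04,171.17) → (62.04,114.29) → (15.58,114.29) → (15.58,171.17), returning to the start.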